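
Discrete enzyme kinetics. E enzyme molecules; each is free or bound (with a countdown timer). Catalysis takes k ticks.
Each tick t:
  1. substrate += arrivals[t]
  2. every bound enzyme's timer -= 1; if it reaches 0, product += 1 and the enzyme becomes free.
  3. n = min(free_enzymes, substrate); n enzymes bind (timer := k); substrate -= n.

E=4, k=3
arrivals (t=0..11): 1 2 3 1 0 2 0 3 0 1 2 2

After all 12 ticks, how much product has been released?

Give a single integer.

Answer: 12

Derivation:
t=0: arr=1 -> substrate=0 bound=1 product=0
t=1: arr=2 -> substrate=0 bound=3 product=0
t=2: arr=3 -> substrate=2 bound=4 product=0
t=3: arr=1 -> substrate=2 bound=4 product=1
t=4: arr=0 -> substrate=0 bound=4 product=3
t=5: arr=2 -> substrate=1 bound=4 product=4
t=6: arr=0 -> substrate=0 bound=4 product=5
t=7: arr=3 -> substrate=1 bound=4 product=7
t=8: arr=0 -> substrate=0 bound=4 product=8
t=9: arr=1 -> substrate=0 bound=4 product=9
t=10: arr=2 -> substrate=0 bound=4 product=11
t=11: arr=2 -> substrate=1 bound=4 product=12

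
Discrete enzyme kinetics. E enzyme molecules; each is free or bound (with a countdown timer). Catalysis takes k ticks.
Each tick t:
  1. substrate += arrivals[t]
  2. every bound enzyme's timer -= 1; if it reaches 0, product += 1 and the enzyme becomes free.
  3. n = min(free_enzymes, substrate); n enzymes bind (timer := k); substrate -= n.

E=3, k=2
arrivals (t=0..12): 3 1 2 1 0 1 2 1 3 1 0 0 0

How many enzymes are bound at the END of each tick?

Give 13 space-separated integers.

t=0: arr=3 -> substrate=0 bound=3 product=0
t=1: arr=1 -> substrate=1 bound=3 product=0
t=2: arr=2 -> substrate=0 bound=3 product=3
t=3: arr=1 -> substrate=1 bound=3 product=3
t=4: arr=0 -> substrate=0 bound=1 product=6
t=5: arr=1 -> substrate=0 bound=2 product=6
t=6: arr=2 -> substrate=0 bound=3 product=7
t=7: arr=1 -> substrate=0 bound=3 product=8
t=8: arr=3 -> substrate=1 bound=3 product=10
t=9: arr=1 -> substrate=1 bound=3 product=11
t=10: arr=0 -> substrate=0 bound=2 product=13
t=11: arr=0 -> substrate=0 bound=1 product=14
t=12: arr=0 -> substrate=0 bound=0 product=15

Answer: 3 3 3 3 1 2 3 3 3 3 2 1 0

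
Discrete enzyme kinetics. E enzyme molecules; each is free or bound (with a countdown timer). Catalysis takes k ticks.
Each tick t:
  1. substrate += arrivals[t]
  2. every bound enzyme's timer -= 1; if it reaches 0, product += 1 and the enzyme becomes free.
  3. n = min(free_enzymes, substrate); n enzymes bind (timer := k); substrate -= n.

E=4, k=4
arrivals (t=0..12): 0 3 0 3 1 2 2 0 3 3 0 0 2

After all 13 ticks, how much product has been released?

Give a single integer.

t=0: arr=0 -> substrate=0 bound=0 product=0
t=1: arr=3 -> substrate=0 bound=3 product=0
t=2: arr=0 -> substrate=0 bound=3 product=0
t=3: arr=3 -> substrate=2 bound=4 product=0
t=4: arr=1 -> substrate=3 bound=4 product=0
t=5: arr=2 -> substrate=2 bound=4 product=3
t=6: arr=2 -> substrate=4 bound=4 product=3
t=7: arr=0 -> substrate=3 bound=4 product=4
t=8: arr=3 -> substrate=6 bound=4 product=4
t=9: arr=3 -> substrate=6 bound=4 product=7
t=10: arr=0 -> substrate=6 bound=4 product=7
t=11: arr=0 -> substrate=5 bound=4 product=8
t=12: arr=2 -> substrate=7 bound=4 product=8

Answer: 8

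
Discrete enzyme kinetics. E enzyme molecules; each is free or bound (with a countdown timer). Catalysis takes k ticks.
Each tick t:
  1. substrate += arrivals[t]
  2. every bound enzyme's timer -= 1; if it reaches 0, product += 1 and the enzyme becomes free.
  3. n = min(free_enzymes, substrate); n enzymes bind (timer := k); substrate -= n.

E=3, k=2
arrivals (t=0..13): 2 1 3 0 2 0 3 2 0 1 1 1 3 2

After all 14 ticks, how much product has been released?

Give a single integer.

Answer: 16

Derivation:
t=0: arr=2 -> substrate=0 bound=2 product=0
t=1: arr=1 -> substrate=0 bound=3 product=0
t=2: arr=3 -> substrate=1 bound=3 product=2
t=3: arr=0 -> substrate=0 bound=3 product=3
t=4: arr=2 -> substrate=0 bound=3 product=5
t=5: arr=0 -> substrate=0 bound=2 product=6
t=6: arr=3 -> substrate=0 bound=3 product=8
t=7: arr=2 -> substrate=2 bound=3 product=8
t=8: arr=0 -> substrate=0 bound=2 product=11
t=9: arr=1 -> substrate=0 bound=3 product=11
t=10: arr=1 -> substrate=0 bound=2 product=13
t=11: arr=1 -> substrate=0 bound=2 product=14
t=12: arr=3 -> substrate=1 bound=3 product=15
t=13: arr=2 -> substrate=2 bound=3 product=16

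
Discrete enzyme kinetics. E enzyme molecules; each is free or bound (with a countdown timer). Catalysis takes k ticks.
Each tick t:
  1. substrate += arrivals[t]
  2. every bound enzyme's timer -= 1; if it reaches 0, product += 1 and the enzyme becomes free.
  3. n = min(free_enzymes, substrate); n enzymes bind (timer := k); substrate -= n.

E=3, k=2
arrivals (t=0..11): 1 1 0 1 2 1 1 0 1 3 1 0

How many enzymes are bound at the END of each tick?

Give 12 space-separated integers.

t=0: arr=1 -> substrate=0 bound=1 product=0
t=1: arr=1 -> substrate=0 bound=2 product=0
t=2: arr=0 -> substrate=0 bound=1 product=1
t=3: arr=1 -> substrate=0 bound=1 product=2
t=4: arr=2 -> substrate=0 bound=3 product=2
t=5: arr=1 -> substrate=0 bound=3 product=3
t=6: arr=1 -> substrate=0 bound=2 product=5
t=7: arr=0 -> substrate=0 bound=1 product=6
t=8: arr=1 -> substrate=0 bound=1 product=7
t=9: arr=3 -> substrate=1 bound=3 product=7
t=10: arr=1 -> substrate=1 bound=3 product=8
t=11: arr=0 -> substrate=0 bound=2 product=10

Answer: 1 2 1 1 3 3 2 1 1 3 3 2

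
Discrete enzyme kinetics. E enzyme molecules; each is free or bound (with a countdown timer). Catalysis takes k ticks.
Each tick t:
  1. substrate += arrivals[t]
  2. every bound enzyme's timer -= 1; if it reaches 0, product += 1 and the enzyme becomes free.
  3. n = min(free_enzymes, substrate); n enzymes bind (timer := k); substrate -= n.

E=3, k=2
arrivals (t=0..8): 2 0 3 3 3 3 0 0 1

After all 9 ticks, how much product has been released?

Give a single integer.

t=0: arr=2 -> substrate=0 bound=2 product=0
t=1: arr=0 -> substrate=0 bound=2 product=0
t=2: arr=3 -> substrate=0 bound=3 product=2
t=3: arr=3 -> substrate=3 bound=3 product=2
t=4: arr=3 -> substrate=3 bound=3 product=5
t=5: arr=3 -> substrate=6 bound=3 product=5
t=6: arr=0 -> substrate=3 bound=3 product=8
t=7: arr=0 -> substrate=3 bound=3 product=8
t=8: arr=1 -> substrate=1 bound=3 product=11

Answer: 11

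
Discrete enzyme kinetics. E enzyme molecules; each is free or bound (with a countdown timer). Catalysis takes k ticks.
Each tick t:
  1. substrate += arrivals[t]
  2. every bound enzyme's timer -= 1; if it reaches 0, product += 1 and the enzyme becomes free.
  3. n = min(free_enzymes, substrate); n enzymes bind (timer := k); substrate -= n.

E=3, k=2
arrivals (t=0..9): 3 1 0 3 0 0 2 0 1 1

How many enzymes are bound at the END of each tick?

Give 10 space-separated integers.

t=0: arr=3 -> substrate=0 bound=3 product=0
t=1: arr=1 -> substrate=1 bound=3 product=0
t=2: arr=0 -> substrate=0 bound=1 product=3
t=3: arr=3 -> substrate=1 bound=3 product=3
t=4: arr=0 -> substrate=0 bound=3 product=4
t=5: arr=0 -> substrate=0 bound=1 product=6
t=6: arr=2 -> substrate=0 bound=2 product=7
t=7: arr=0 -> substrate=0 bound=2 product=7
t=8: arr=1 -> substrate=0 bound=1 product=9
t=9: arr=1 -> substrate=0 bound=2 product=9

Answer: 3 3 1 3 3 1 2 2 1 2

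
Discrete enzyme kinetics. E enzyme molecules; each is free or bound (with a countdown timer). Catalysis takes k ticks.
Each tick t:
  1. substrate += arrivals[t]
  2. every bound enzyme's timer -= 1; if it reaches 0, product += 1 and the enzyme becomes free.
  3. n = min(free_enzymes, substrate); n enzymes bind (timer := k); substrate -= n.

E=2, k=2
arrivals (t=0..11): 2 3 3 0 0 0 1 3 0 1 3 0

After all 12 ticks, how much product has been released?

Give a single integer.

t=0: arr=2 -> substrate=0 bound=2 product=0
t=1: arr=3 -> substrate=3 bound=2 product=0
t=2: arr=3 -> substrate=4 bound=2 product=2
t=3: arr=0 -> substrate=4 bound=2 product=2
t=4: arr=0 -> substrate=2 bound=2 product=4
t=5: arr=0 -> substrate=2 bound=2 product=4
t=6: arr=1 -> substrate=1 bound=2 product=6
t=7: arr=3 -> substrate=4 bound=2 product=6
t=8: arr=0 -> substrate=2 bound=2 product=8
t=9: arr=1 -> substrate=3 bound=2 product=8
t=10: arr=3 -> substrate=4 bound=2 product=10
t=11: arr=0 -> substrate=4 bound=2 product=10

Answer: 10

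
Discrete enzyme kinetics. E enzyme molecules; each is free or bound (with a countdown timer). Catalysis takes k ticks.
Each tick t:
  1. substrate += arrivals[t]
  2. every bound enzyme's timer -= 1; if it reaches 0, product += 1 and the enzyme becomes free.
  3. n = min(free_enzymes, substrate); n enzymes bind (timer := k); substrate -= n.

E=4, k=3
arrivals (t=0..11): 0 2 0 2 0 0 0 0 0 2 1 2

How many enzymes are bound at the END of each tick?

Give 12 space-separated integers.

Answer: 0 2 2 4 2 2 0 0 0 2 3 4

Derivation:
t=0: arr=0 -> substrate=0 bound=0 product=0
t=1: arr=2 -> substrate=0 bound=2 product=0
t=2: arr=0 -> substrate=0 bound=2 product=0
t=3: arr=2 -> substrate=0 bound=4 product=0
t=4: arr=0 -> substrate=0 bound=2 product=2
t=5: arr=0 -> substrate=0 bound=2 product=2
t=6: arr=0 -> substrate=0 bound=0 product=4
t=7: arr=0 -> substrate=0 bound=0 product=4
t=8: arr=0 -> substrate=0 bound=0 product=4
t=9: arr=2 -> substrate=0 bound=2 product=4
t=10: arr=1 -> substrate=0 bound=3 product=4
t=11: arr=2 -> substrate=1 bound=4 product=4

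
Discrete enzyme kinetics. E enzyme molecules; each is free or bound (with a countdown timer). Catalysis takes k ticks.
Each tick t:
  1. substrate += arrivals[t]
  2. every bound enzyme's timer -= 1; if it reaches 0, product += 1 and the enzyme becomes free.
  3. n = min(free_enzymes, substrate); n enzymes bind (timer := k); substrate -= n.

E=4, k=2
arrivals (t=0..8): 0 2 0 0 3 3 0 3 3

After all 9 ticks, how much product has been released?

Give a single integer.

t=0: arr=0 -> substrate=0 bound=0 product=0
t=1: arr=2 -> substrate=0 bound=2 product=0
t=2: arr=0 -> substrate=0 bound=2 product=0
t=3: arr=0 -> substrate=0 bound=0 product=2
t=4: arr=3 -> substrate=0 bound=3 product=2
t=5: arr=3 -> substrate=2 bound=4 product=2
t=6: arr=0 -> substrate=0 bound=3 product=5
t=7: arr=3 -> substrate=1 bound=4 product=6
t=8: arr=3 -> substrate=2 bound=4 product=8

Answer: 8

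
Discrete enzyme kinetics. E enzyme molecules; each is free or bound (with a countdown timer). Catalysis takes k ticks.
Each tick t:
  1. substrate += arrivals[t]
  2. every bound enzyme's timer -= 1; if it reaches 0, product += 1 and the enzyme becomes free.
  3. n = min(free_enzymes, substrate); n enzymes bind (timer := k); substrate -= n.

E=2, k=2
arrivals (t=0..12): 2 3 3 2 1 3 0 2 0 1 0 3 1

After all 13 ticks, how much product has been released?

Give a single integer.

Answer: 12

Derivation:
t=0: arr=2 -> substrate=0 bound=2 product=0
t=1: arr=3 -> substrate=3 bound=2 product=0
t=2: arr=3 -> substrate=4 bound=2 product=2
t=3: arr=2 -> substrate=6 bound=2 product=2
t=4: arr=1 -> substrate=5 bound=2 product=4
t=5: arr=3 -> substrate=8 bound=2 product=4
t=6: arr=0 -> substrate=6 bound=2 product=6
t=7: arr=2 -> substrate=8 bound=2 product=6
t=8: arr=0 -> substrate=6 bound=2 product=8
t=9: arr=1 -> substrate=7 bound=2 product=8
t=10: arr=0 -> substrate=5 bound=2 product=10
t=11: arr=3 -> substrate=8 bound=2 product=10
t=12: arr=1 -> substrate=7 bound=2 product=12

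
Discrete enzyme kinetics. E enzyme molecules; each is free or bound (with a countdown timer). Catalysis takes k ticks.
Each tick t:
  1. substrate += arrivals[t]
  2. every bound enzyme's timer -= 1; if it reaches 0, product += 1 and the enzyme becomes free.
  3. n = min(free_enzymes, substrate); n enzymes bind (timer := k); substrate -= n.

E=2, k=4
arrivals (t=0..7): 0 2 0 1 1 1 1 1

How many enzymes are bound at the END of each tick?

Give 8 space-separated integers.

t=0: arr=0 -> substrate=0 bound=0 product=0
t=1: arr=2 -> substrate=0 bound=2 product=0
t=2: arr=0 -> substrate=0 bound=2 product=0
t=3: arr=1 -> substrate=1 bound=2 product=0
t=4: arr=1 -> substrate=2 bound=2 product=0
t=5: arr=1 -> substrate=1 bound=2 product=2
t=6: arr=1 -> substrate=2 bound=2 product=2
t=7: arr=1 -> substrate=3 bound=2 product=2

Answer: 0 2 2 2 2 2 2 2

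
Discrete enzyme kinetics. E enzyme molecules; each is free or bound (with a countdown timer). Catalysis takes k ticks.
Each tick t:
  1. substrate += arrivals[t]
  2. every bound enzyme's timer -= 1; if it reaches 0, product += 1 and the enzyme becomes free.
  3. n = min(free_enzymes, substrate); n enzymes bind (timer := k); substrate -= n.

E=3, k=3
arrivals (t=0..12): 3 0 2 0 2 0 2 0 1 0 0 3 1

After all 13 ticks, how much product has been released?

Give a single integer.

t=0: arr=3 -> substrate=0 bound=3 product=0
t=1: arr=0 -> substrate=0 bound=3 product=0
t=2: arr=2 -> substrate=2 bound=3 product=0
t=3: arr=0 -> substrate=0 bound=2 product=3
t=4: arr=2 -> substrate=1 bound=3 product=3
t=5: arr=0 -> substrate=1 bound=3 product=3
t=6: arr=2 -> substrate=1 bound=3 product=5
t=7: arr=0 -> substrate=0 bound=3 product=6
t=8: arr=1 -> substrate=1 bound=3 product=6
t=9: arr=0 -> substrate=0 bound=2 product=8
t=10: arr=0 -> substrate=0 bound=1 product=9
t=11: arr=3 -> substrate=1 bound=3 product=9
t=12: arr=1 -> substrate=1 bound=3 product=10

Answer: 10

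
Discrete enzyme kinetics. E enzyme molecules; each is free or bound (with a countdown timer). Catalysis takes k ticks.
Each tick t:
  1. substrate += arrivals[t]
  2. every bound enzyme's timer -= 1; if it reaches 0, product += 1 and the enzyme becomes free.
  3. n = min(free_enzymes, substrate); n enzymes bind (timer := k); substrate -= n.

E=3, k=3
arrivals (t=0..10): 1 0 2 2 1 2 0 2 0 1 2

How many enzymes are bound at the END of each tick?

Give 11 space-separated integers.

Answer: 1 1 3 3 3 3 3 3 3 3 3

Derivation:
t=0: arr=1 -> substrate=0 bound=1 product=0
t=1: arr=0 -> substrate=0 bound=1 product=0
t=2: arr=2 -> substrate=0 bound=3 product=0
t=3: arr=2 -> substrate=1 bound=3 product=1
t=4: arr=1 -> substrate=2 bound=3 product=1
t=5: arr=2 -> substrate=2 bound=3 product=3
t=6: arr=0 -> substrate=1 bound=3 product=4
t=7: arr=2 -> substrate=3 bound=3 product=4
t=8: arr=0 -> substrate=1 bound=3 product=6
t=9: arr=1 -> substrate=1 bound=3 product=7
t=10: arr=2 -> substrate=3 bound=3 product=7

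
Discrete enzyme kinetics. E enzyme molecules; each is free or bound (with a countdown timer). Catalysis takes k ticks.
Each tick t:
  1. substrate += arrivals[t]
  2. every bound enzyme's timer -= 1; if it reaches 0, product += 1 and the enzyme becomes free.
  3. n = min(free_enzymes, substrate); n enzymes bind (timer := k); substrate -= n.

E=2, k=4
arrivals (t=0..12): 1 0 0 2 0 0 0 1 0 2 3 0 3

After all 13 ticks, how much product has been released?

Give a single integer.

Answer: 4

Derivation:
t=0: arr=1 -> substrate=0 bound=1 product=0
t=1: arr=0 -> substrate=0 bound=1 product=0
t=2: arr=0 -> substrate=0 bound=1 product=0
t=3: arr=2 -> substrate=1 bound=2 product=0
t=4: arr=0 -> substrate=0 bound=2 product=1
t=5: arr=0 -> substrate=0 bound=2 product=1
t=6: arr=0 -> substrate=0 bound=2 product=1
t=7: arr=1 -> substrate=0 bound=2 product=2
t=8: arr=0 -> substrate=0 bound=1 product=3
t=9: arr=2 -> substrate=1 bound=2 product=3
t=10: arr=3 -> substrate=4 bound=2 product=3
t=11: arr=0 -> substrate=3 bound=2 product=4
t=12: arr=3 -> substrate=6 bound=2 product=4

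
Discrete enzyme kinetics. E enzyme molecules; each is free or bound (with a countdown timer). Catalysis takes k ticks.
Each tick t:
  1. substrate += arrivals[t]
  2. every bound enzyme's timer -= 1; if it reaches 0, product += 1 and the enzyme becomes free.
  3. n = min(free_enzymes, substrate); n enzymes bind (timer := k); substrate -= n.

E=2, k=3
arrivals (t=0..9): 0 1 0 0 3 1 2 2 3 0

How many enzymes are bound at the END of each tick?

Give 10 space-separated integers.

Answer: 0 1 1 1 2 2 2 2 2 2

Derivation:
t=0: arr=0 -> substrate=0 bound=0 product=0
t=1: arr=1 -> substrate=0 bound=1 product=0
t=2: arr=0 -> substrate=0 bound=1 product=0
t=3: arr=0 -> substrate=0 bound=1 product=0
t=4: arr=3 -> substrate=1 bound=2 product=1
t=5: arr=1 -> substrate=2 bound=2 product=1
t=6: arr=2 -> substrate=4 bound=2 product=1
t=7: arr=2 -> substrate=4 bound=2 product=3
t=8: arr=3 -> substrate=7 bound=2 product=3
t=9: arr=0 -> substrate=7 bound=2 product=3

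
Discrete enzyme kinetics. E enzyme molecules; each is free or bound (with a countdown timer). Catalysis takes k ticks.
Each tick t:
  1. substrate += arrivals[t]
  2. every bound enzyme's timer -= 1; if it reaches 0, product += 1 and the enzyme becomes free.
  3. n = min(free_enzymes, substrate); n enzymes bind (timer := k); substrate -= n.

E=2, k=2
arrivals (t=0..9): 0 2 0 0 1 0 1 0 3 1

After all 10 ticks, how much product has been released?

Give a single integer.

Answer: 4

Derivation:
t=0: arr=0 -> substrate=0 bound=0 product=0
t=1: arr=2 -> substrate=0 bound=2 product=0
t=2: arr=0 -> substrate=0 bound=2 product=0
t=3: arr=0 -> substrate=0 bound=0 product=2
t=4: arr=1 -> substrate=0 bound=1 product=2
t=5: arr=0 -> substrate=0 bound=1 product=2
t=6: arr=1 -> substrate=0 bound=1 product=3
t=7: arr=0 -> substrate=0 bound=1 product=3
t=8: arr=3 -> substrate=1 bound=2 product=4
t=9: arr=1 -> substrate=2 bound=2 product=4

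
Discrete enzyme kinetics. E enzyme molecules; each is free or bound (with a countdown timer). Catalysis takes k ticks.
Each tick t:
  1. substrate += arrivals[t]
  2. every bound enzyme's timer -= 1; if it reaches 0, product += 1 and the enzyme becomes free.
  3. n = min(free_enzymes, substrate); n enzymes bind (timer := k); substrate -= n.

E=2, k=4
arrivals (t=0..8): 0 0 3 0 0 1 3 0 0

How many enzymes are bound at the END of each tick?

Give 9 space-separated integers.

Answer: 0 0 2 2 2 2 2 2 2

Derivation:
t=0: arr=0 -> substrate=0 bound=0 product=0
t=1: arr=0 -> substrate=0 bound=0 product=0
t=2: arr=3 -> substrate=1 bound=2 product=0
t=3: arr=0 -> substrate=1 bound=2 product=0
t=4: arr=0 -> substrate=1 bound=2 product=0
t=5: arr=1 -> substrate=2 bound=2 product=0
t=6: arr=3 -> substrate=3 bound=2 product=2
t=7: arr=0 -> substrate=3 bound=2 product=2
t=8: arr=0 -> substrate=3 bound=2 product=2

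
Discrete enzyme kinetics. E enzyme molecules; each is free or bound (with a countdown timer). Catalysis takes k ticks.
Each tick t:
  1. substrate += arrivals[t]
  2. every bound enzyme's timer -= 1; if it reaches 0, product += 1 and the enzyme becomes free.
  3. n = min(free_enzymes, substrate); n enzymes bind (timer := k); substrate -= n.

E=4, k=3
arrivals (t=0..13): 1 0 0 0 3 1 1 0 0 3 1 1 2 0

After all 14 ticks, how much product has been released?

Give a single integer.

t=0: arr=1 -> substrate=0 bound=1 product=0
t=1: arr=0 -> substrate=0 bound=1 product=0
t=2: arr=0 -> substrate=0 bound=1 product=0
t=3: arr=0 -> substrate=0 bound=0 product=1
t=4: arr=3 -> substrate=0 bound=3 product=1
t=5: arr=1 -> substrate=0 bound=4 product=1
t=6: arr=1 -> substrate=1 bound=4 product=1
t=7: arr=0 -> substrate=0 bound=2 product=4
t=8: arr=0 -> substrate=0 bound=1 product=5
t=9: arr=3 -> substrate=0 bound=4 product=5
t=10: arr=1 -> substrate=0 bound=4 product=6
t=11: arr=1 -> substrate=1 bound=4 product=6
t=12: arr=2 -> substrate=0 bound=4 product=9
t=13: arr=0 -> substrate=0 bound=3 product=10

Answer: 10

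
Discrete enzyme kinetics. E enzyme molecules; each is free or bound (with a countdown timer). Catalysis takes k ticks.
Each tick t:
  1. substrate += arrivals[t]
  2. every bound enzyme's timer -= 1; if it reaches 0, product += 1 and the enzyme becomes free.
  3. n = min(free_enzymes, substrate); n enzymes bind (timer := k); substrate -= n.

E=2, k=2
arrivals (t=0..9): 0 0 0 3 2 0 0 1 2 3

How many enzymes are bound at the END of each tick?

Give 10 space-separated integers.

Answer: 0 0 0 2 2 2 2 2 2 2

Derivation:
t=0: arr=0 -> substrate=0 bound=0 product=0
t=1: arr=0 -> substrate=0 bound=0 product=0
t=2: arr=0 -> substrate=0 bound=0 product=0
t=3: arr=3 -> substrate=1 bound=2 product=0
t=4: arr=2 -> substrate=3 bound=2 product=0
t=5: arr=0 -> substrate=1 bound=2 product=2
t=6: arr=0 -> substrate=1 bound=2 product=2
t=7: arr=1 -> substrate=0 bound=2 product=4
t=8: arr=2 -> substrate=2 bound=2 product=4
t=9: arr=3 -> substrate=3 bound=2 product=6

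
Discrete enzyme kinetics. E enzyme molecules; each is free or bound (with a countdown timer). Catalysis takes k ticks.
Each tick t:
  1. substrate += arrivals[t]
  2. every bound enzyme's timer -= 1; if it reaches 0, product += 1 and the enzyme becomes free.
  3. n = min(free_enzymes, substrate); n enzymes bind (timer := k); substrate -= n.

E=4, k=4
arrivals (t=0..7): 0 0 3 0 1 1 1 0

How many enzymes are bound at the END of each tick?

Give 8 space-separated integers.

Answer: 0 0 3 3 4 4 3 3

Derivation:
t=0: arr=0 -> substrate=0 bound=0 product=0
t=1: arr=0 -> substrate=0 bound=0 product=0
t=2: arr=3 -> substrate=0 bound=3 product=0
t=3: arr=0 -> substrate=0 bound=3 product=0
t=4: arr=1 -> substrate=0 bound=4 product=0
t=5: arr=1 -> substrate=1 bound=4 product=0
t=6: arr=1 -> substrate=0 bound=3 product=3
t=7: arr=0 -> substrate=0 bound=3 product=3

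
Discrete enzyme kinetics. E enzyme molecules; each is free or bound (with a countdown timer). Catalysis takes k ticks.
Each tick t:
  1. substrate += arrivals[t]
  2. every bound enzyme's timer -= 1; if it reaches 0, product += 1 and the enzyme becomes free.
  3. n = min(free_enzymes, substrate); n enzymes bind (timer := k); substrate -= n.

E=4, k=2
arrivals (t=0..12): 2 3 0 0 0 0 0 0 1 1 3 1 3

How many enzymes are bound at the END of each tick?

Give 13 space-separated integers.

t=0: arr=2 -> substrate=0 bound=2 product=0
t=1: arr=3 -> substrate=1 bound=4 product=0
t=2: arr=0 -> substrate=0 bound=3 product=2
t=3: arr=0 -> substrate=0 bound=1 product=4
t=4: arr=0 -> substrate=0 bound=0 product=5
t=5: arr=0 -> substrate=0 bound=0 product=5
t=6: arr=0 -> substrate=0 bound=0 product=5
t=7: arr=0 -> substrate=0 bound=0 product=5
t=8: arr=1 -> substrate=0 bound=1 product=5
t=9: arr=1 -> substrate=0 bound=2 product=5
t=10: arr=3 -> substrate=0 bound=4 product=6
t=11: arr=1 -> substrate=0 bound=4 product=7
t=12: arr=3 -> substrate=0 bound=4 product=10

Answer: 2 4 3 1 0 0 0 0 1 2 4 4 4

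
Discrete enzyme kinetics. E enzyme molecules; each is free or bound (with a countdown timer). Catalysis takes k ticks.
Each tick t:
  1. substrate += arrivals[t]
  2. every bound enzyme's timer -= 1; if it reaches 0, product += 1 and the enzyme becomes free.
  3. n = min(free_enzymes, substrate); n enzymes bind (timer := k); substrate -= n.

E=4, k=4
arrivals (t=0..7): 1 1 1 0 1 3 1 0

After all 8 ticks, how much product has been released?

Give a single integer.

Answer: 3

Derivation:
t=0: arr=1 -> substrate=0 bound=1 product=0
t=1: arr=1 -> substrate=0 bound=2 product=0
t=2: arr=1 -> substrate=0 bound=3 product=0
t=3: arr=0 -> substrate=0 bound=3 product=0
t=4: arr=1 -> substrate=0 bound=3 product=1
t=5: arr=3 -> substrate=1 bound=4 product=2
t=6: arr=1 -> substrate=1 bound=4 product=3
t=7: arr=0 -> substrate=1 bound=4 product=3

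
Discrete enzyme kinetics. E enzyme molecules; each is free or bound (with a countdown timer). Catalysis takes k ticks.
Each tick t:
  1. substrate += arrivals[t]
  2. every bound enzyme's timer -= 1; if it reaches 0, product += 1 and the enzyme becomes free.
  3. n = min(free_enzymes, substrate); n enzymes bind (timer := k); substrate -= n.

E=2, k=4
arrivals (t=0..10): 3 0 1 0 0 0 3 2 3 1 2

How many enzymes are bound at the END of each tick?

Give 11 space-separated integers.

t=0: arr=3 -> substrate=1 bound=2 product=0
t=1: arr=0 -> substrate=1 bound=2 product=0
t=2: arr=1 -> substrate=2 bound=2 product=0
t=3: arr=0 -> substrate=2 bound=2 product=0
t=4: arr=0 -> substrate=0 bound=2 product=2
t=5: arr=0 -> substrate=0 bound=2 product=2
t=6: arr=3 -> substrate=3 bound=2 product=2
t=7: arr=2 -> substrate=5 bound=2 product=2
t=8: arr=3 -> substrate=6 bound=2 product=4
t=9: arr=1 -> substrate=7 bound=2 product=4
t=10: arr=2 -> substrate=9 bound=2 product=4

Answer: 2 2 2 2 2 2 2 2 2 2 2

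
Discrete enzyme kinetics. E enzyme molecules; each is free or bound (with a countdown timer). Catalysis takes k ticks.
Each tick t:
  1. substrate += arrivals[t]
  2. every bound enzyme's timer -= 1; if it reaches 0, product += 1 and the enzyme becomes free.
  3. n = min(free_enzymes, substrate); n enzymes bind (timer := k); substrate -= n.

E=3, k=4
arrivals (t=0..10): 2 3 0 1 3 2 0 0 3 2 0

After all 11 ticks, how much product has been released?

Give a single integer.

t=0: arr=2 -> substrate=0 bound=2 product=0
t=1: arr=3 -> substrate=2 bound=3 product=0
t=2: arr=0 -> substrate=2 bound=3 product=0
t=3: arr=1 -> substrate=3 bound=3 product=0
t=4: arr=3 -> substrate=4 bound=3 product=2
t=5: arr=2 -> substrate=5 bound=3 product=3
t=6: arr=0 -> substrate=5 bound=3 product=3
t=7: arr=0 -> substrate=5 bound=3 product=3
t=8: arr=3 -> substrate=6 bound=3 product=5
t=9: arr=2 -> substrate=7 bound=3 product=6
t=10: arr=0 -> substrate=7 bound=3 product=6

Answer: 6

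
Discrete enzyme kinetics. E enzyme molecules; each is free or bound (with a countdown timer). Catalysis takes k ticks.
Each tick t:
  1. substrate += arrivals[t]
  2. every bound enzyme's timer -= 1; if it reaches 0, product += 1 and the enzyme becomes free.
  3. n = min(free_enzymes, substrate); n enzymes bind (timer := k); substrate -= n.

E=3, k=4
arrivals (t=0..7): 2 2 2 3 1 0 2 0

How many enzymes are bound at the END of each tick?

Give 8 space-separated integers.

Answer: 2 3 3 3 3 3 3 3

Derivation:
t=0: arr=2 -> substrate=0 bound=2 product=0
t=1: arr=2 -> substrate=1 bound=3 product=0
t=2: arr=2 -> substrate=3 bound=3 product=0
t=3: arr=3 -> substrate=6 bound=3 product=0
t=4: arr=1 -> substrate=5 bound=3 product=2
t=5: arr=0 -> substrate=4 bound=3 product=3
t=6: arr=2 -> substrate=6 bound=3 product=3
t=7: arr=0 -> substrate=6 bound=3 product=3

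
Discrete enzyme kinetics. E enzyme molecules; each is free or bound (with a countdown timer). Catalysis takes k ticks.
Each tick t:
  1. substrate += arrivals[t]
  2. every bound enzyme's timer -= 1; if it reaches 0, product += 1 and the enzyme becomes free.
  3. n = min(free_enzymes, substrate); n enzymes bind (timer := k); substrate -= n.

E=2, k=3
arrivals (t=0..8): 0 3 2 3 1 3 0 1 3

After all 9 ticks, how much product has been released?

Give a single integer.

Answer: 4

Derivation:
t=0: arr=0 -> substrate=0 bound=0 product=0
t=1: arr=3 -> substrate=1 bound=2 product=0
t=2: arr=2 -> substrate=3 bound=2 product=0
t=3: arr=3 -> substrate=6 bound=2 product=0
t=4: arr=1 -> substrate=5 bound=2 product=2
t=5: arr=3 -> substrate=8 bound=2 product=2
t=6: arr=0 -> substrate=8 bound=2 product=2
t=7: arr=1 -> substrate=7 bound=2 product=4
t=8: arr=3 -> substrate=10 bound=2 product=4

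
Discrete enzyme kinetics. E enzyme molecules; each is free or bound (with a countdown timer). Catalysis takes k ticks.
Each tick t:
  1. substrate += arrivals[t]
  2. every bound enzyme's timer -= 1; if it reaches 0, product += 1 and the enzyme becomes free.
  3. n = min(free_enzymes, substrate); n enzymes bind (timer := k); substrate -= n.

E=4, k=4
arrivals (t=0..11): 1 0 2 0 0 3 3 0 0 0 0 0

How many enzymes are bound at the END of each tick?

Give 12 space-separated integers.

t=0: arr=1 -> substrate=0 bound=1 product=0
t=1: arr=0 -> substrate=0 bound=1 product=0
t=2: arr=2 -> substrate=0 bound=3 product=0
t=3: arr=0 -> substrate=0 bound=3 product=0
t=4: arr=0 -> substrate=0 bound=2 product=1
t=5: arr=3 -> substrate=1 bound=4 product=1
t=6: arr=3 -> substrate=2 bound=4 product=3
t=7: arr=0 -> substrate=2 bound=4 product=3
t=8: arr=0 -> substrate=2 bound=4 product=3
t=9: arr=0 -> substrate=0 bound=4 product=5
t=10: arr=0 -> substrate=0 bound=2 product=7
t=11: arr=0 -> substrate=0 bound=2 product=7

Answer: 1 1 3 3 2 4 4 4 4 4 2 2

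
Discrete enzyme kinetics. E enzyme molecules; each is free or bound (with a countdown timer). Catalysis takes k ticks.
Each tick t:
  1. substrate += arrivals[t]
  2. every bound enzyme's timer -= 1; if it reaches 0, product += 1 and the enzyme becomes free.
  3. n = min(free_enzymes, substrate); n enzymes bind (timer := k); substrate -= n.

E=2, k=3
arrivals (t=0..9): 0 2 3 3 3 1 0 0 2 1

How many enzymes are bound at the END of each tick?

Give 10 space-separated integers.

Answer: 0 2 2 2 2 2 2 2 2 2

Derivation:
t=0: arr=0 -> substrate=0 bound=0 product=0
t=1: arr=2 -> substrate=0 bound=2 product=0
t=2: arr=3 -> substrate=3 bound=2 product=0
t=3: arr=3 -> substrate=6 bound=2 product=0
t=4: arr=3 -> substrate=7 bound=2 product=2
t=5: arr=1 -> substrate=8 bound=2 product=2
t=6: arr=0 -> substrate=8 bound=2 product=2
t=7: arr=0 -> substrate=6 bound=2 product=4
t=8: arr=2 -> substrate=8 bound=2 product=4
t=9: arr=1 -> substrate=9 bound=2 product=4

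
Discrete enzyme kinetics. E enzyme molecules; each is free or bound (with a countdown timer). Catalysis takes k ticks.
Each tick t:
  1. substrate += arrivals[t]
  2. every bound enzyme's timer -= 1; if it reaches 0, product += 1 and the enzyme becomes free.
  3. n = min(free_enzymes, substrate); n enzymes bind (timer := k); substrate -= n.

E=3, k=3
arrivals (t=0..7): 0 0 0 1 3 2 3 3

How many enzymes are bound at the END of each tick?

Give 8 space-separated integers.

Answer: 0 0 0 1 3 3 3 3

Derivation:
t=0: arr=0 -> substrate=0 bound=0 product=0
t=1: arr=0 -> substrate=0 bound=0 product=0
t=2: arr=0 -> substrate=0 bound=0 product=0
t=3: arr=1 -> substrate=0 bound=1 product=0
t=4: arr=3 -> substrate=1 bound=3 product=0
t=5: arr=2 -> substrate=3 bound=3 product=0
t=6: arr=3 -> substrate=5 bound=3 product=1
t=7: arr=3 -> substrate=6 bound=3 product=3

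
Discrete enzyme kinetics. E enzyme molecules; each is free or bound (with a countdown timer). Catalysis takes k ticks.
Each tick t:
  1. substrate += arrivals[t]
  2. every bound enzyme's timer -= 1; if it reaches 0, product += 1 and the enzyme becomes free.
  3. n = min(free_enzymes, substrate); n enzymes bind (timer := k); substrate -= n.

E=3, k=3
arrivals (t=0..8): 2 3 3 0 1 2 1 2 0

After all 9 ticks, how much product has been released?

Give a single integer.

Answer: 6

Derivation:
t=0: arr=2 -> substrate=0 bound=2 product=0
t=1: arr=3 -> substrate=2 bound=3 product=0
t=2: arr=3 -> substrate=5 bound=3 product=0
t=3: arr=0 -> substrate=3 bound=3 product=2
t=4: arr=1 -> substrate=3 bound=3 product=3
t=5: arr=2 -> substrate=5 bound=3 product=3
t=6: arr=1 -> substrate=4 bound=3 product=5
t=7: arr=2 -> substrate=5 bound=3 product=6
t=8: arr=0 -> substrate=5 bound=3 product=6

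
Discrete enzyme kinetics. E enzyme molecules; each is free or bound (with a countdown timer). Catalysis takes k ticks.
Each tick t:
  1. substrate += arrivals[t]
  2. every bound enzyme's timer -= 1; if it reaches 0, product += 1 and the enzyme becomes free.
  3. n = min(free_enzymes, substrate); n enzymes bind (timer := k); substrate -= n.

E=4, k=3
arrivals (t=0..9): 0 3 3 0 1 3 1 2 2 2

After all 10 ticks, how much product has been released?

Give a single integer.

Answer: 8

Derivation:
t=0: arr=0 -> substrate=0 bound=0 product=0
t=1: arr=3 -> substrate=0 bound=3 product=0
t=2: arr=3 -> substrate=2 bound=4 product=0
t=3: arr=0 -> substrate=2 bound=4 product=0
t=4: arr=1 -> substrate=0 bound=4 product=3
t=5: arr=3 -> substrate=2 bound=4 product=4
t=6: arr=1 -> substrate=3 bound=4 product=4
t=7: arr=2 -> substrate=2 bound=4 product=7
t=8: arr=2 -> substrate=3 bound=4 product=8
t=9: arr=2 -> substrate=5 bound=4 product=8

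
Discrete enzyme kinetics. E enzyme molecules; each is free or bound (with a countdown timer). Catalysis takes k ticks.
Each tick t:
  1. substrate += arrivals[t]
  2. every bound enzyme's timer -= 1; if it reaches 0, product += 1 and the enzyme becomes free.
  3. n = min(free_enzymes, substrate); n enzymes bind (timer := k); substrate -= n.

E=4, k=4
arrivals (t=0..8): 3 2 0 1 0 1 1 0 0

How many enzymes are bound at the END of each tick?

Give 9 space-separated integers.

Answer: 3 4 4 4 3 3 4 4 2

Derivation:
t=0: arr=3 -> substrate=0 bound=3 product=0
t=1: arr=2 -> substrate=1 bound=4 product=0
t=2: arr=0 -> substrate=1 bound=4 product=0
t=3: arr=1 -> substrate=2 bound=4 product=0
t=4: arr=0 -> substrate=0 bound=3 product=3
t=5: arr=1 -> substrate=0 bound=3 product=4
t=6: arr=1 -> substrate=0 bound=4 product=4
t=7: arr=0 -> substrate=0 bound=4 product=4
t=8: arr=0 -> substrate=0 bound=2 product=6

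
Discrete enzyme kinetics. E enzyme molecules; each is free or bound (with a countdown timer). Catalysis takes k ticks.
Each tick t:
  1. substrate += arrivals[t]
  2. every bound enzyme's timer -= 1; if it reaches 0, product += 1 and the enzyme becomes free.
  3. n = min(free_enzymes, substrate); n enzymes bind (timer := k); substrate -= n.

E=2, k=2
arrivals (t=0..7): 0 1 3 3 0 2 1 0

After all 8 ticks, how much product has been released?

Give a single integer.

t=0: arr=0 -> substrate=0 bound=0 product=0
t=1: arr=1 -> substrate=0 bound=1 product=0
t=2: arr=3 -> substrate=2 bound=2 product=0
t=3: arr=3 -> substrate=4 bound=2 product=1
t=4: arr=0 -> substrate=3 bound=2 product=2
t=5: arr=2 -> substrate=4 bound=2 product=3
t=6: arr=1 -> substrate=4 bound=2 product=4
t=7: arr=0 -> substrate=3 bound=2 product=5

Answer: 5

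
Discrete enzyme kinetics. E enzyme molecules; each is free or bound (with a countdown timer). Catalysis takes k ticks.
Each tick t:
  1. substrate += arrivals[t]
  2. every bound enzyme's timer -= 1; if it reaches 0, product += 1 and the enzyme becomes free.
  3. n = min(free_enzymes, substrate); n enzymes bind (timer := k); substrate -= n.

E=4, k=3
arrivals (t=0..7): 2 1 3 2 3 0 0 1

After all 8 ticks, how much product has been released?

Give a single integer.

Answer: 7

Derivation:
t=0: arr=2 -> substrate=0 bound=2 product=0
t=1: arr=1 -> substrate=0 bound=3 product=0
t=2: arr=3 -> substrate=2 bound=4 product=0
t=3: arr=2 -> substrate=2 bound=4 product=2
t=4: arr=3 -> substrate=4 bound=4 product=3
t=5: arr=0 -> substrate=3 bound=4 product=4
t=6: arr=0 -> substrate=1 bound=4 product=6
t=7: arr=1 -> substrate=1 bound=4 product=7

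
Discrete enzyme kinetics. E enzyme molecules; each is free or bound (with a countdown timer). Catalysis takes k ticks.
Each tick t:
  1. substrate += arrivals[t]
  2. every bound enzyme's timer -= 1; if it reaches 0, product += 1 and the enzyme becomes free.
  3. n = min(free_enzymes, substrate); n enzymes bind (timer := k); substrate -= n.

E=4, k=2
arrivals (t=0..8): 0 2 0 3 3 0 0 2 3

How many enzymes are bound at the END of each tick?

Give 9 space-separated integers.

Answer: 0 2 2 3 4 3 2 2 4

Derivation:
t=0: arr=0 -> substrate=0 bound=0 product=0
t=1: arr=2 -> substrate=0 bound=2 product=0
t=2: arr=0 -> substrate=0 bound=2 product=0
t=3: arr=3 -> substrate=0 bound=3 product=2
t=4: arr=3 -> substrate=2 bound=4 product=2
t=5: arr=0 -> substrate=0 bound=3 product=5
t=6: arr=0 -> substrate=0 bound=2 product=6
t=7: arr=2 -> substrate=0 bound=2 product=8
t=8: arr=3 -> substrate=1 bound=4 product=8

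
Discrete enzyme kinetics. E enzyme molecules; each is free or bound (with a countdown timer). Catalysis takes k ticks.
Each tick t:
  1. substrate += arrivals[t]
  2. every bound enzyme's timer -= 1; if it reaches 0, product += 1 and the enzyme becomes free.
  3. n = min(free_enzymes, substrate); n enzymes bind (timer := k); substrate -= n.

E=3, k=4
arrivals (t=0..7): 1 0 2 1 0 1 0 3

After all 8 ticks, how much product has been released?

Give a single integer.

Answer: 3

Derivation:
t=0: arr=1 -> substrate=0 bound=1 product=0
t=1: arr=0 -> substrate=0 bound=1 product=0
t=2: arr=2 -> substrate=0 bound=3 product=0
t=3: arr=1 -> substrate=1 bound=3 product=0
t=4: arr=0 -> substrate=0 bound=3 product=1
t=5: arr=1 -> substrate=1 bound=3 product=1
t=6: arr=0 -> substrate=0 bound=2 product=3
t=7: arr=3 -> substrate=2 bound=3 product=3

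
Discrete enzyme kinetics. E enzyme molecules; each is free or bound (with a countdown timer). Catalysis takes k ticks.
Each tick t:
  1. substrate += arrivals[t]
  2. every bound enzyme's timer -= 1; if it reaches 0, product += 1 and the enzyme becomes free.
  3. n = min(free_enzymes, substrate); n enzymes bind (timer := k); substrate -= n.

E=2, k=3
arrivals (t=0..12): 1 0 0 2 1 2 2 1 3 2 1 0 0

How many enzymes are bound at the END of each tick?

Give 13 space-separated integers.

Answer: 1 1 1 2 2 2 2 2 2 2 2 2 2

Derivation:
t=0: arr=1 -> substrate=0 bound=1 product=0
t=1: arr=0 -> substrate=0 bound=1 product=0
t=2: arr=0 -> substrate=0 bound=1 product=0
t=3: arr=2 -> substrate=0 bound=2 product=1
t=4: arr=1 -> substrate=1 bound=2 product=1
t=5: arr=2 -> substrate=3 bound=2 product=1
t=6: arr=2 -> substrate=3 bound=2 product=3
t=7: arr=1 -> substrate=4 bound=2 product=3
t=8: arr=3 -> substrate=7 bound=2 product=3
t=9: arr=2 -> substrate=7 bound=2 product=5
t=10: arr=1 -> substrate=8 bound=2 product=5
t=11: arr=0 -> substrate=8 bound=2 product=5
t=12: arr=0 -> substrate=6 bound=2 product=7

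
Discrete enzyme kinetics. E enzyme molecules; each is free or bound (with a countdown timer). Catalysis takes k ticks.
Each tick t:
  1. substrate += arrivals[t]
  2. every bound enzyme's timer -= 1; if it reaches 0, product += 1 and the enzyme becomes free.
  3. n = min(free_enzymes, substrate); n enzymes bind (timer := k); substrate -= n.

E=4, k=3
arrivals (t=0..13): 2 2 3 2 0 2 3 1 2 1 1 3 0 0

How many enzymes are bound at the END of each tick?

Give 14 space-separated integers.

t=0: arr=2 -> substrate=0 bound=2 product=0
t=1: arr=2 -> substrate=0 bound=4 product=0
t=2: arr=3 -> substrate=3 bound=4 product=0
t=3: arr=2 -> substrate=3 bound=4 product=2
t=4: arr=0 -> substrate=1 bound=4 product=4
t=5: arr=2 -> substrate=3 bound=4 product=4
t=6: arr=3 -> substrate=4 bound=4 product=6
t=7: arr=1 -> substrate=3 bound=4 product=8
t=8: arr=2 -> substrate=5 bound=4 product=8
t=9: arr=1 -> substrate=4 bound=4 product=10
t=10: arr=1 -> substrate=3 bound=4 product=12
t=11: arr=3 -> substrate=6 bound=4 product=12
t=12: arr=0 -> substrate=4 bound=4 product=14
t=13: arr=0 -> substrate=2 bound=4 product=16

Answer: 2 4 4 4 4 4 4 4 4 4 4 4 4 4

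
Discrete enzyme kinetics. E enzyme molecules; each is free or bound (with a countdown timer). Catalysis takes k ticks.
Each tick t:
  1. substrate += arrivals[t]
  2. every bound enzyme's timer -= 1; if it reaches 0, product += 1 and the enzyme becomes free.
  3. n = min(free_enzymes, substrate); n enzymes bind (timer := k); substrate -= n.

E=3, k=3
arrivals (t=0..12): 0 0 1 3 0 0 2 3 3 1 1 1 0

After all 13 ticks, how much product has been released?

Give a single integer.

Answer: 9

Derivation:
t=0: arr=0 -> substrate=0 bound=0 product=0
t=1: arr=0 -> substrate=0 bound=0 product=0
t=2: arr=1 -> substrate=0 bound=1 product=0
t=3: arr=3 -> substrate=1 bound=3 product=0
t=4: arr=0 -> substrate=1 bound=3 product=0
t=5: arr=0 -> substrate=0 bound=3 product=1
t=6: arr=2 -> substrate=0 bound=3 product=3
t=7: arr=3 -> substrate=3 bound=3 product=3
t=8: arr=3 -> substrate=5 bound=3 product=4
t=9: arr=1 -> substrate=4 bound=3 product=6
t=10: arr=1 -> substrate=5 bound=3 product=6
t=11: arr=1 -> substrate=5 bound=3 product=7
t=12: arr=0 -> substrate=3 bound=3 product=9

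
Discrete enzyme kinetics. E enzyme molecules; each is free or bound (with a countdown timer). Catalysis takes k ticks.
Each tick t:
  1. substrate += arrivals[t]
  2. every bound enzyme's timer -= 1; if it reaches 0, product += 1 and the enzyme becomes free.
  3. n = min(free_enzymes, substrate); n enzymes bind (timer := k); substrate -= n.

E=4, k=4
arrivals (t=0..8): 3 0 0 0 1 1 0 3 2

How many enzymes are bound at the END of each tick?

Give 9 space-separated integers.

t=0: arr=3 -> substrate=0 bound=3 product=0
t=1: arr=0 -> substrate=0 bound=3 product=0
t=2: arr=0 -> substrate=0 bound=3 product=0
t=3: arr=0 -> substrate=0 bound=3 product=0
t=4: arr=1 -> substrate=0 bound=1 product=3
t=5: arr=1 -> substrate=0 bound=2 product=3
t=6: arr=0 -> substrate=0 bound=2 product=3
t=7: arr=3 -> substrate=1 bound=4 product=3
t=8: arr=2 -> substrate=2 bound=4 product=4

Answer: 3 3 3 3 1 2 2 4 4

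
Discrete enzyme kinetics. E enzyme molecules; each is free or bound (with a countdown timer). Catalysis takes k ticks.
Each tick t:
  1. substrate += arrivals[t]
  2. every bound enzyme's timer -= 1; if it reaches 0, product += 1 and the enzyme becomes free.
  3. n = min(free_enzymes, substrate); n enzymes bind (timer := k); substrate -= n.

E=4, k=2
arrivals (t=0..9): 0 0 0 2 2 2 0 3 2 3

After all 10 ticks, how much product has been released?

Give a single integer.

t=0: arr=0 -> substrate=0 bound=0 product=0
t=1: arr=0 -> substrate=0 bound=0 product=0
t=2: arr=0 -> substrate=0 bound=0 product=0
t=3: arr=2 -> substrate=0 bound=2 product=0
t=4: arr=2 -> substrate=0 bound=4 product=0
t=5: arr=2 -> substrate=0 bound=4 product=2
t=6: arr=0 -> substrate=0 bound=2 product=4
t=7: arr=3 -> substrate=0 bound=3 product=6
t=8: arr=2 -> substrate=1 bound=4 product=6
t=9: arr=3 -> substrate=1 bound=4 product=9

Answer: 9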